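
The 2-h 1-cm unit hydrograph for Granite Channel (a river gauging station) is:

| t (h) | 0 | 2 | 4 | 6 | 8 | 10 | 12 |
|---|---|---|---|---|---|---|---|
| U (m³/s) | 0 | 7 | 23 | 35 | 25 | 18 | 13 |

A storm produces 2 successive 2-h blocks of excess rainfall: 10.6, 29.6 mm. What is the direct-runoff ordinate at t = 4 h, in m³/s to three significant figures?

Q ≈ 45.1 m³/s

By discrete convolution, Q_j = Σ (P_i / 10 mm) · U_{j−i}.
At t = 4 h (j=2): Q = (10.6/10)·23 + (29.6/10)·7 = 45.1 m³/s.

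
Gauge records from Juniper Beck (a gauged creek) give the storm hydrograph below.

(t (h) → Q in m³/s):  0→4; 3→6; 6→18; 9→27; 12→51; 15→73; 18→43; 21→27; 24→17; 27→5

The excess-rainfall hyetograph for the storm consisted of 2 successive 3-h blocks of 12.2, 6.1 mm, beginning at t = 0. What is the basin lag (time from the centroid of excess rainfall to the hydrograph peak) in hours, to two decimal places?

t_L ≈ 12.50 h

Centroid of excess rainfall: t_c = Σ P_i·t̄_i / ΣP_i = 2.5000 h (block centres at 1.5, 4.5 h).
Hydrograph peak occurs at t = 15 h, so basin lag t_L = 15 − 2.5000 = 12.50 h.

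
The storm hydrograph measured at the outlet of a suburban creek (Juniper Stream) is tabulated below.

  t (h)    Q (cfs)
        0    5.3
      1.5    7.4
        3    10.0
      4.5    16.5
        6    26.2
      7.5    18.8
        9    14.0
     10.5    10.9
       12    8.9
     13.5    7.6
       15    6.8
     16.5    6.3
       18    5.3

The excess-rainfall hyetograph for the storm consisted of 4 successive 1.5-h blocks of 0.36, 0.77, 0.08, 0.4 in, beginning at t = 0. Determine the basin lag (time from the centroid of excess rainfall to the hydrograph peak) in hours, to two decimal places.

Centroid of excess rainfall: t_c = Σ P_i·t̄_i / ΣP_i = 2.7345 h (block centres at 0.75, 2.25, 3.75, 5.25 h).
Hydrograph peak occurs at t = 6 h, so basin lag t_L = 6 − 2.7345 = 3.27 h.

t_L ≈ 3.27 h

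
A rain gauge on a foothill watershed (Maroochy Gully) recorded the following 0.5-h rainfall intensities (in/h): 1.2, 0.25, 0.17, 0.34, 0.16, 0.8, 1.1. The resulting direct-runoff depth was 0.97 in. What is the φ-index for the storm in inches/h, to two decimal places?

φ ≈ 0.39 in/h

Only the 3 blocks with intensity above φ contribute runoff: 1.2, 0.8, 1.1 in/h.
Σ(I−φ)·Δt = d  ⇒  (1.2+0.8+1.1 − 3φ)·0.5 = 0.97
φ = (3.100 − 0.97/0.5) / 3 = 0.39 in/h.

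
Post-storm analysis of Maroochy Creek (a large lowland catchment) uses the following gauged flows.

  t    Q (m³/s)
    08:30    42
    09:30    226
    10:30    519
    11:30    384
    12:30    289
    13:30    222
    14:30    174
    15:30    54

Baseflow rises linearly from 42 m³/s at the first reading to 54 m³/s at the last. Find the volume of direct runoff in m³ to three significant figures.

V ≈ 5.49 × 10^6 m³

Direct-runoff ordinates (Q − Q_b): 0.00, 182.29, 473.57, 336.86, 240.14, 171.43, 121.71, 0.00 m³/s.
ΣQ_DR = 1526 m³/s.
With Δt = 1 h = 3600 s, V = ΣQ_DR · Δt = 1526 × 3600 = 5.49 × 10^6 m³.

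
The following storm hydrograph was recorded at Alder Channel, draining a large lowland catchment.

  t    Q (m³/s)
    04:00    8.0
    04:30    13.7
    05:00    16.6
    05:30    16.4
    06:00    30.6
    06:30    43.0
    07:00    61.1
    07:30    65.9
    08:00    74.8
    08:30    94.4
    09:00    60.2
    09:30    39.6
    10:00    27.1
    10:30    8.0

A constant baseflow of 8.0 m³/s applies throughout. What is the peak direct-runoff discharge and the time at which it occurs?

Q_p = 86.4 m³/s at t = 08:30

Subtracting baseflow gives direct-runoff ordinates: 0.0, 5.7, 8.6, 8.4, 22.6, 35.0, 53.1, 57.9, 66.8, 86.4, 52.2, 31.6, 19.1, 0.0 m³/s.
The maximum is 86.4 m³/s, occurring at the reading for t = 08:30.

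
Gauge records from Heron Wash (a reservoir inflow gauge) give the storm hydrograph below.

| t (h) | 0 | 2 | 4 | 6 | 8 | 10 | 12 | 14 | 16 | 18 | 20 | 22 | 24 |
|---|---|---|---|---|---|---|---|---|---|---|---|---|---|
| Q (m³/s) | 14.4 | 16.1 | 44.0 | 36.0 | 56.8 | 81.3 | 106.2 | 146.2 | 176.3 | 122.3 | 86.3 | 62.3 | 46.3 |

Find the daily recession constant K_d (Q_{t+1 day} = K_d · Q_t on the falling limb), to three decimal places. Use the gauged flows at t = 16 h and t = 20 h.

Between t = 16 h and t = 20 h the flow falls from 176.3 to 86.3 m³/s over 2×2 h = 4 h.
Per-interval ratio K = (86.3/176.3)^(1/2) = 0.6996; K_d = K^(24/2) = 0.014.

K_d ≈ 0.014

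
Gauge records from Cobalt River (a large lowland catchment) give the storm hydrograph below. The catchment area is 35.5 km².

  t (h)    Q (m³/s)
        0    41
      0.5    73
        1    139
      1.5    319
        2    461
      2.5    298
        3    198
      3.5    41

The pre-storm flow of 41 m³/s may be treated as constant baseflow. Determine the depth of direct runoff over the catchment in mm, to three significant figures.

Direct runoff: 0.0, 32.0, 98.0, 278.0, 420.0, 257.0, 157.0, 0.0 m³/s; ΣQ_DR = 1242 m³/s.
V = ΣQ_DR · Δt = 1242 × 1800 s = 2.236 × 10^6 m³.
Over A = 35.5 km², depth = V / A = 63.0 mm.

d ≈ 63.0 mm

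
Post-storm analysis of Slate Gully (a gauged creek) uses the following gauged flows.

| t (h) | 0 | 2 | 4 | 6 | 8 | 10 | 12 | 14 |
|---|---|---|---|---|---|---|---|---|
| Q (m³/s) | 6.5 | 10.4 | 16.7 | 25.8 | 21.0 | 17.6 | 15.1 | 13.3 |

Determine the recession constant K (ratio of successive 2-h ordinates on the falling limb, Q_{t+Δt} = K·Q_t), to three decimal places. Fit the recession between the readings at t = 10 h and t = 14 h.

K ≈ 0.869

Using the recession-limb readings at t = 10 h and t = 14 h: Q falls from 17.6 to 13.3 m³/s over 2 intervals.
K = (Q₂/Q₁)^(1/2) = (13.3/17.6)^(1/2) = 0.869.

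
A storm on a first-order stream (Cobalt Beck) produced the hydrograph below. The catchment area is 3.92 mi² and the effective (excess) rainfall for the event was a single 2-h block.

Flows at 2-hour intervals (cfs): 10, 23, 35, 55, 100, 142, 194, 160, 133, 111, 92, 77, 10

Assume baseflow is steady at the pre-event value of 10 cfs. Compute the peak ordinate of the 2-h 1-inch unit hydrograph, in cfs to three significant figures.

Direct runoff: 0.0, 13.0, 25.0, 45.0, 90.0, 132.0, 184.0, 150.0, 123.0, 101.0, 82.0, 67.0, 0.0 cfs; ΣQ_DR = 1012 cfs, peak = 184.0 cfs.
Runoff depth d = ΣQ_DR·Δt / A = 1012 × 7200 / (3.92 mi²) = 0.8001 in.
The 1-inch UH is the DRH scaled by (1 in)/d, so U_p = 184.0 × 1/0.8001 = 230 cfs.

U_p ≈ 230 cfs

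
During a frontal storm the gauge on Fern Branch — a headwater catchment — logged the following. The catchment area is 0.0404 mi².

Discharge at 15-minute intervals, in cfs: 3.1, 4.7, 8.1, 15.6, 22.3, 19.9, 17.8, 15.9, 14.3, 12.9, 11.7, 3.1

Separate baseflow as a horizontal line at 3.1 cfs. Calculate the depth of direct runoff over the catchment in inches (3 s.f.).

Direct runoff: 0.0, 1.6, 5.0, 12.5, 19.2, 16.8, 14.7, 12.8, 11.2, 9.8, 8.6, 0.0 cfs; ΣQ_DR = 112.2 cfs.
V = ΣQ_DR · Δt = 112.2 × 900 s = 1.010 × 10^5 ft³.
Over A = 0.0404 mi², depth = V / A = 1.08 in.

d ≈ 1.08 in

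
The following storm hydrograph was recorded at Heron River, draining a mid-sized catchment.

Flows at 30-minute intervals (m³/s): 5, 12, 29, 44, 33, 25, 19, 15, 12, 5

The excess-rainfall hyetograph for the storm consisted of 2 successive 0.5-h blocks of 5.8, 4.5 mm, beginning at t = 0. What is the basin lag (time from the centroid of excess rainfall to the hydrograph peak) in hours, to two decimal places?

Centroid of excess rainfall: t_c = Σ P_i·t̄_i / ΣP_i = 0.4684 h (block centres at 0.25, 0.75 h).
Hydrograph peak occurs at t = 1.5 h, so basin lag t_L = 1.5 − 0.4684 = 1.03 h.

t_L ≈ 1.03 h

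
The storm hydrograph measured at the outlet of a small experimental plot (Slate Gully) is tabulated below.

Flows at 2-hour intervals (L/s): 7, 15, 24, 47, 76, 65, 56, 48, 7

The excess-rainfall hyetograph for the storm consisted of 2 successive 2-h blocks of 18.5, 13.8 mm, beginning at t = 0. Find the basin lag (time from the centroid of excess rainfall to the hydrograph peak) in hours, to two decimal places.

t_L ≈ 6.15 h

Centroid of excess rainfall: t_c = Σ P_i·t̄_i / ΣP_i = 1.8545 h (block centres at 1, 3 h).
Hydrograph peak occurs at t = 8 h, so basin lag t_L = 8 − 1.8545 = 6.15 h.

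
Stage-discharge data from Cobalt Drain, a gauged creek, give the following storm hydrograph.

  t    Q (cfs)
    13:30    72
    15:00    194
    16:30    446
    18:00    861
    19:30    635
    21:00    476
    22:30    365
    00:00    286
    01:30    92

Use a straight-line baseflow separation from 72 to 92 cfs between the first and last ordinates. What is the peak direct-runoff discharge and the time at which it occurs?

Q_p = 781.50 cfs at t = 18:00

Subtracting baseflow gives direct-runoff ordinates: 0.00, 119.50, 369.00, 781.50, 553.00, 391.50, 278.00, 196.50, 0.00 cfs.
The maximum is 781.50 cfs, occurring at the reading for t = 18:00.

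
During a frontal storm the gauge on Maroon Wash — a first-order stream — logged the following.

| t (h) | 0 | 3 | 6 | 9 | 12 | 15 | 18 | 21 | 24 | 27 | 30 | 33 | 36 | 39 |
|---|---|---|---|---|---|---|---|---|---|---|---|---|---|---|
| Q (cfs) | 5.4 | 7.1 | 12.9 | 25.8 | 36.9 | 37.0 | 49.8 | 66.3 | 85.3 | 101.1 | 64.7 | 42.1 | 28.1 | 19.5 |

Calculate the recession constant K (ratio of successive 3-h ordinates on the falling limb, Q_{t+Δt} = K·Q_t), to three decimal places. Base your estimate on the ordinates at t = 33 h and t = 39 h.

K ≈ 0.681

Using the recession-limb readings at t = 33 h and t = 39 h: Q falls from 42.1 to 19.5 cfs over 2 intervals.
K = (Q₂/Q₁)^(1/2) = (19.5/42.1)^(1/2) = 0.681.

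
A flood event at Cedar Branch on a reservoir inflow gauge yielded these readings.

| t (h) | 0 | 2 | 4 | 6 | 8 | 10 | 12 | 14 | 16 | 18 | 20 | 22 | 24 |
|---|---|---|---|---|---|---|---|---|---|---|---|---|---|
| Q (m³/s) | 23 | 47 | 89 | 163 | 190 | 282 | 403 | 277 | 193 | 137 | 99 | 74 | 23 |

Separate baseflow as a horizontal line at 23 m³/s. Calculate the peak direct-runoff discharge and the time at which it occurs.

Q_p = 380.0 m³/s at t = 12 h

Subtracting baseflow gives direct-runoff ordinates: 0.0, 24.0, 66.0, 140.0, 167.0, 259.0, 380.0, 254.0, 170.0, 114.0, 76.0, 51.0, 0.0 m³/s.
The maximum is 380.0 m³/s, occurring at the reading for t = 12 h.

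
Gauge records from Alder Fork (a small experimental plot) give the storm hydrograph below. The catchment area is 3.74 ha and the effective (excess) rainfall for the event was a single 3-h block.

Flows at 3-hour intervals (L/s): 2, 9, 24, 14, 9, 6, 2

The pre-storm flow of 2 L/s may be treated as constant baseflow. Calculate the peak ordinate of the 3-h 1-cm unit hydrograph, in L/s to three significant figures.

Direct runoff: 0.0, 7.0, 22.0, 12.0, 7.0, 4.0, 0.0 L/s; ΣQ_DR = 52.00 L/s, peak = 22.0 L/s.
Runoff depth d = ΣQ_DR·Δt / A = 52.00 × 10800 / (3.74 ha) = 15.02 mm.
The 1-cm UH is the DRH scaled by (10 mm)/d, so U_p = 22.0 × 10/15.02 = 14.7 L/s.

U_p ≈ 14.7 L/s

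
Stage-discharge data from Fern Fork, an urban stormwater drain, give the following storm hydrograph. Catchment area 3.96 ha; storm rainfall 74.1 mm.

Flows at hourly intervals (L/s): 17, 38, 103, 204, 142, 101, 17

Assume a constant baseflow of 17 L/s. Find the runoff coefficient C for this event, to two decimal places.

ΣQ_DR = 503.0 L/s; V = ΣQ_DR·Δt = 1.811 × 10^6 L.
Runoff depth d = V / A = 45.73 mm.
C = d / P = 45.73 / 74.1 = 0.62.

C ≈ 0.62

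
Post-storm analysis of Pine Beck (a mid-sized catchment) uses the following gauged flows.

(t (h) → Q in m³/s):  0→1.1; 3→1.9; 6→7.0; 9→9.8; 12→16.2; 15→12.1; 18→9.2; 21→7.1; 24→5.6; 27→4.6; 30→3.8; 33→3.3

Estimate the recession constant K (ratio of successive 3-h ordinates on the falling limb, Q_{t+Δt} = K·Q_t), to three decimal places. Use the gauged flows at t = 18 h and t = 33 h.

K ≈ 0.815

Using the recession-limb readings at t = 18 h and t = 33 h: Q falls from 9.2 to 3.3 m³/s over 5 intervals.
K = (Q₂/Q₁)^(1/5) = (3.3/9.2)^(1/5) = 0.815.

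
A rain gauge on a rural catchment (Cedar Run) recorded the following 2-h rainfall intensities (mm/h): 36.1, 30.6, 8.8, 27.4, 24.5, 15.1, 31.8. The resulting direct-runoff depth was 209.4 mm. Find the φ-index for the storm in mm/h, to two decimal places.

Only the 6 blocks with intensity above φ contribute runoff: 36.1, 30.6, 27.4, 24.5, 15.1, 31.8 mm/h.
Σ(I−φ)·Δt = d  ⇒  (36.1+30.6+27.4+24.5+15.1+31.8 − 6φ)·2 = 209.4
φ = (165.5 − 209.4/2) / 6 = 10.13 mm/h.

φ ≈ 10.13 mm/h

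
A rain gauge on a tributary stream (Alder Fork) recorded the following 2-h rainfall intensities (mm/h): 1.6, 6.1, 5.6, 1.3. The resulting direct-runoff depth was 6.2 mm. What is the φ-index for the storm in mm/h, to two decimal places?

φ ≈ 4.30 mm/h

Only the 2 blocks with intensity above φ contribute runoff: 6.1, 5.6 mm/h.
Σ(I−φ)·Δt = d  ⇒  (6.1+5.6 − 2φ)·2 = 6.2
φ = (11.70 − 6.2/2) / 2 = 4.30 mm/h.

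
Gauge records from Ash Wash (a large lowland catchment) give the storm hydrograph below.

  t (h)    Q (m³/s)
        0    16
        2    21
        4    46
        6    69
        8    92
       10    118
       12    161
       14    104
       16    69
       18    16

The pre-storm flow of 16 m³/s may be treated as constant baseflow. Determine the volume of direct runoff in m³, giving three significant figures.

Direct-runoff ordinates (Q − Q_b): 0.0, 5.0, 30.0, 53.0, 76.0, 102.0, 145.0, 88.0, 53.0, 0.0 m³/s.
ΣQ_DR = 552.0 m³/s.
With Δt = 2 h = 7200 s, V = ΣQ_DR · Δt = 552.0 × 7200 = 3.97 × 10^6 m³.

V ≈ 3.97 × 10^6 m³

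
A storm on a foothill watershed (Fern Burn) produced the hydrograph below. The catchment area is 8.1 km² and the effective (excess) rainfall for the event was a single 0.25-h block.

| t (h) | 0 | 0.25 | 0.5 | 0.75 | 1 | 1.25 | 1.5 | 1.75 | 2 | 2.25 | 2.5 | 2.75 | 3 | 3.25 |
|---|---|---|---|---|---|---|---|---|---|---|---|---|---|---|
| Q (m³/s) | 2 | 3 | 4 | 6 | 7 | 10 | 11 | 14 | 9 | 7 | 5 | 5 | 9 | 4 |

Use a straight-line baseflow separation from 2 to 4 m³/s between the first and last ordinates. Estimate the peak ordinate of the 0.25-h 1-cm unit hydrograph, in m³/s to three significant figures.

Direct runoff: 0.00, 0.85, 1.69, 3.54, 4.38, 7.23, 8.08, 10.92, 5.77, 3.62, 1.46, 1.31, 5.15, 0.00 m³/s; ΣQ_DR = 54.00 m³/s, peak = 10.92 m³/s.
Runoff depth d = ΣQ_DR·Δt / A = 54.00 × 900 / (8.1 km²) = 6.000 mm.
The 1-cm UH is the DRH scaled by (10 mm)/d, so U_p = 10.92 × 10/6.000 = 18.2 m³/s.

U_p ≈ 18.2 m³/s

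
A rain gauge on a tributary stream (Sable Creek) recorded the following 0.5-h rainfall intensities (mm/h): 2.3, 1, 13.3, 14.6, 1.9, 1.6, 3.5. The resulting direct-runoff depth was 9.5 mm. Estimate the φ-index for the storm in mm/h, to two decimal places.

Only the 2 blocks with intensity above φ contribute runoff: 13.3, 14.6 mm/h.
Σ(I−φ)·Δt = d  ⇒  (13.3+14.6 − 2φ)·0.5 = 9.5
φ = (27.90 − 9.5/0.5) / 2 = 4.45 mm/h.

φ ≈ 4.45 mm/h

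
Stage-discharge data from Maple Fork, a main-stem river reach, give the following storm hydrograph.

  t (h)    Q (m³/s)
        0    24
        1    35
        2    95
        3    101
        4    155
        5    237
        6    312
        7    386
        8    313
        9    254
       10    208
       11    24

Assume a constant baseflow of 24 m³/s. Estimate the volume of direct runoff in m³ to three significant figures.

V ≈ 6.68 × 10^6 m³

Direct-runoff ordinates (Q − Q_b): 0.0, 11.0, 71.0, 77.0, 131.0, 213.0, 288.0, 362.0, 289.0, 230.0, 184.0, 0.0 m³/s.
ΣQ_DR = 1856 m³/s.
With Δt = 1 h = 3600 s, V = ΣQ_DR · Δt = 1856 × 3600 = 6.68 × 10^6 m³.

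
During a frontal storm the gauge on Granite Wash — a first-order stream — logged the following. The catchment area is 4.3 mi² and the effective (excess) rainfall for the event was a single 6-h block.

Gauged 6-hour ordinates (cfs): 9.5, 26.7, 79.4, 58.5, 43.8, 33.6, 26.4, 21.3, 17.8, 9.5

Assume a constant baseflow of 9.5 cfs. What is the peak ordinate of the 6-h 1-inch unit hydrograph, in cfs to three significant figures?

Direct runoff: 0.0, 17.2, 69.9, 49.0, 34.3, 24.1, 16.9, 11.8, 8.3, 0.0 cfs; ΣQ_DR = 231.5 cfs, peak = 69.9 cfs.
Runoff depth d = ΣQ_DR·Δt / A = 231.5 × 21600 / (4.3 mi²) = 0.5006 in.
The 1-inch UH is the DRH scaled by (1 in)/d, so U_p = 69.9 × 1/0.5006 = 140 cfs.

U_p ≈ 140 cfs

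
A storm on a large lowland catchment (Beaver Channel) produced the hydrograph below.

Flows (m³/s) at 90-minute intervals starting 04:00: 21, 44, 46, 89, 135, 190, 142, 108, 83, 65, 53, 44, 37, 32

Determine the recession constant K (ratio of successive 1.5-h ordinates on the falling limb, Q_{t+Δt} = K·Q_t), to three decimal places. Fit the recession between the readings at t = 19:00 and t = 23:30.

Using the recession-limb readings at t = 19:00 and t = 23:30: Q falls from 53 to 32 m³/s over 3 intervals.
K = (Q₂/Q₁)^(1/3) = (32/53)^(1/3) = 0.845.

K ≈ 0.845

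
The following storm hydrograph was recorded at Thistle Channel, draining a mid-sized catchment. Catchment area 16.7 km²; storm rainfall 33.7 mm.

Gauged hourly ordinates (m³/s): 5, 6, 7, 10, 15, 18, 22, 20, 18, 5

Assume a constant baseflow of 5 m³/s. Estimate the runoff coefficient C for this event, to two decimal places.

ΣQ_DR = 76.00 m³/s; V = ΣQ_DR·Δt = 2.736 × 10^5 m³.
Runoff depth d = V / A = 16.38 mm.
C = d / P = 16.38 / 33.7 = 0.49.

C ≈ 0.49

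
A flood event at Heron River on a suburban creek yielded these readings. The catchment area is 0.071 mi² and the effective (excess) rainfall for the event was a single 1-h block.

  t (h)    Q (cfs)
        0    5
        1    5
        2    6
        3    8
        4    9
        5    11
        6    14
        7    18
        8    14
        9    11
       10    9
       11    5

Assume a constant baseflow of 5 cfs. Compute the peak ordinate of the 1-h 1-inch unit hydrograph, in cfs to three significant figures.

U_p ≈ 10.8 cfs

Direct runoff: 0.0, 0.0, 1.0, 3.0, 4.0, 6.0, 9.0, 13.0, 9.0, 6.0, 4.0, 0.0 cfs; ΣQ_DR = 55.00 cfs, peak = 13.0 cfs.
Runoff depth d = ΣQ_DR·Δt / A = 55.00 × 3600 / (0.071 mi²) = 1.200 in.
The 1-inch UH is the DRH scaled by (1 in)/d, so U_p = 13.0 × 1/1.200 = 10.8 cfs.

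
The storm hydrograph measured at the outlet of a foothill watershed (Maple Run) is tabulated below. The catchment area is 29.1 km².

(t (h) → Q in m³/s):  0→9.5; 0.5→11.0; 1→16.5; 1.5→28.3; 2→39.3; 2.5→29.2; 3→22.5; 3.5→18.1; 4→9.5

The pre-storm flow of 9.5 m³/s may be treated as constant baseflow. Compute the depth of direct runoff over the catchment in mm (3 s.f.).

Direct runoff: 0.0, 1.5, 7.0, 18.8, 29.8, 19.7, 13.0, 8.6, 0.0 m³/s; ΣQ_DR = 98.40 m³/s.
V = ΣQ_DR · Δt = 98.40 × 1800 s = 1.771 × 10^5 m³.
Over A = 29.1 km², depth = V / A = 6.09 mm.

d ≈ 6.09 mm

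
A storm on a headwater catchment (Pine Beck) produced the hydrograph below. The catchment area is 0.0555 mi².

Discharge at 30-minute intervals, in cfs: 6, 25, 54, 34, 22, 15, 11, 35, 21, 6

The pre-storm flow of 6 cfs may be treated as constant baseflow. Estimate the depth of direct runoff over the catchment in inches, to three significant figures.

Direct runoff: 0.0, 19.0, 48.0, 28.0, 16.0, 9.0, 5.0, 29.0, 15.0, 0.0 cfs; ΣQ_DR = 169.0 cfs.
V = ΣQ_DR · Δt = 169.0 × 1800 s = 3.042 × 10^5 ft³.
Over A = 0.0555 mi², depth = V / A = 2.36 in.

d ≈ 2.36 in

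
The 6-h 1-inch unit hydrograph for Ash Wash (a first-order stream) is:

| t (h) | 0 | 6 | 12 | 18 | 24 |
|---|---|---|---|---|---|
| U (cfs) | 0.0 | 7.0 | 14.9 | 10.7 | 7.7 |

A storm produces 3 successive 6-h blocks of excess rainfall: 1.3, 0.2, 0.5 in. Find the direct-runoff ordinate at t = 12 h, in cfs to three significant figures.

Q ≈ 20.8 cfs

By discrete convolution, Q_j = Σ (P_i / 1 in) · U_{j−i}.
At t = 12 h (j=2): Q = (1.3/1)·14.9 + (0.2/1)·7.0 + (0.5/1)·0.0 = 20.8 cfs.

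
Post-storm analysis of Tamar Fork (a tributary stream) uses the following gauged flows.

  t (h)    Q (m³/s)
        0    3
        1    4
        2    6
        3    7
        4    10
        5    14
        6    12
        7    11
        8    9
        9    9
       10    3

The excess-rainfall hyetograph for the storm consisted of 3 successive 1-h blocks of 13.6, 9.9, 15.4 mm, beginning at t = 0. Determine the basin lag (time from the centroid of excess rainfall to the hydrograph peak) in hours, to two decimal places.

t_L ≈ 3.45 h

Centroid of excess rainfall: t_c = Σ P_i·t̄_i / ΣP_i = 1.5463 h (block centres at 0.5, 1.5, 2.5 h).
Hydrograph peak occurs at t = 5 h, so basin lag t_L = 5 − 1.5463 = 3.45 h.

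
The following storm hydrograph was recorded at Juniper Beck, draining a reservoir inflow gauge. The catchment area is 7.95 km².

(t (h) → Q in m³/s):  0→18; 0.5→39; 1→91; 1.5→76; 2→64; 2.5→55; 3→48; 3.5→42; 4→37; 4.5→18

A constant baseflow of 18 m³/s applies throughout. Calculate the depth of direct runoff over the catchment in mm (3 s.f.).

d ≈ 69.7 mm

Direct runoff: 0.0, 21.0, 73.0, 58.0, 46.0, 37.0, 30.0, 24.0, 19.0, 0.0 m³/s; ΣQ_DR = 308.0 m³/s.
V = ΣQ_DR · Δt = 308.0 × 1800 s = 5.544 × 10^5 m³.
Over A = 7.95 km², depth = V / A = 69.7 mm.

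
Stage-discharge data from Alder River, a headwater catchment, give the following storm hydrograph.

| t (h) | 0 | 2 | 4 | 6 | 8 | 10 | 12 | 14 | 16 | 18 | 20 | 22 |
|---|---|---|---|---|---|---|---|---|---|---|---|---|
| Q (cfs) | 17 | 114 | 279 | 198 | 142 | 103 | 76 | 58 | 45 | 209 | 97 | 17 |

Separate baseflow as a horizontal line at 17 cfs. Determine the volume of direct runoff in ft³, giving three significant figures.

V ≈ 8.29 × 10^6 ft³

Direct-runoff ordinates (Q − Q_b): 0.0, 97.0, 262.0, 181.0, 125.0, 86.0, 59.0, 41.0, 28.0, 192.0, 80.0, 0.0 cfs.
ΣQ_DR = 1151 cfs.
With Δt = 2 h = 7200 s, V = ΣQ_DR · Δt = 1151 × 7200 = 8.29 × 10^6 ft³.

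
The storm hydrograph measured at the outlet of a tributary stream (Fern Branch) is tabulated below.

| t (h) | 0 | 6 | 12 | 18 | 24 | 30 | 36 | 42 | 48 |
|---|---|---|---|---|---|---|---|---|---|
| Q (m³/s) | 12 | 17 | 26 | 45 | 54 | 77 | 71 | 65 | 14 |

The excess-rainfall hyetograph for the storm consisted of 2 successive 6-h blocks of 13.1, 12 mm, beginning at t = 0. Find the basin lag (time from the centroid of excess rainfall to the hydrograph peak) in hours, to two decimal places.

Centroid of excess rainfall: t_c = Σ P_i·t̄_i / ΣP_i = 5.8685 h (block centres at 3, 9 h).
Hydrograph peak occurs at t = 30 h, so basin lag t_L = 30 − 5.8685 = 24.13 h.

t_L ≈ 24.13 h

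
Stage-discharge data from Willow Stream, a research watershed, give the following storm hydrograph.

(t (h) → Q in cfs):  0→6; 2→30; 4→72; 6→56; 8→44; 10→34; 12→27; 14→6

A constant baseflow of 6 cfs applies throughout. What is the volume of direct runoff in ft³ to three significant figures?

V ≈ 1.63 × 10^6 ft³

Direct-runoff ordinates (Q − Q_b): 0.0, 24.0, 66.0, 50.0, 38.0, 28.0, 21.0, 0.0 cfs.
ΣQ_DR = 227.0 cfs.
With Δt = 2 h = 7200 s, V = ΣQ_DR · Δt = 227.0 × 7200 = 1.63 × 10^6 ft³.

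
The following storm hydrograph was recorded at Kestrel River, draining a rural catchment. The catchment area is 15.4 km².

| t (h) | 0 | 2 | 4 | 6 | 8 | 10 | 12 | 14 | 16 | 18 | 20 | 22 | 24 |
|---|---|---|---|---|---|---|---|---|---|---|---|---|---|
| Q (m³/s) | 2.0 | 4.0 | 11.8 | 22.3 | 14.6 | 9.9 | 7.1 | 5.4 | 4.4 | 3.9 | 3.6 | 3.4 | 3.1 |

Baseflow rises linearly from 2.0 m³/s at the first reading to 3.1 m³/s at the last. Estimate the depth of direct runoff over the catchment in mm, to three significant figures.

d ≈ 29.2 mm

Direct runoff: 0.00, 1.91, 9.62, 20.02, 12.23, 7.44, 4.55, 2.76, 1.67, 1.07, 0.68, 0.39, 0.00 m³/s; ΣQ_DR = 62.35 m³/s.
V = ΣQ_DR · Δt = 62.35 × 7200 s = 4.489 × 10^5 m³.
Over A = 15.4 km², depth = V / A = 29.2 mm.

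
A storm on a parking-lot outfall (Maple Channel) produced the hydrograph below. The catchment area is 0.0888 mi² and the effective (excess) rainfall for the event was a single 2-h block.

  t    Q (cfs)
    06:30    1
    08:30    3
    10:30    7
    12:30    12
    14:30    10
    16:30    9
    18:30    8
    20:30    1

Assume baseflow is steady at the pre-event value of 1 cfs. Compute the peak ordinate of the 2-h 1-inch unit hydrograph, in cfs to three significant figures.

Direct runoff: 0.0, 2.0, 6.0, 11.0, 9.0, 8.0, 7.0, 0.0 cfs; ΣQ_DR = 43.00 cfs, peak = 11.0 cfs.
Runoff depth d = ΣQ_DR·Δt / A = 43.00 × 7200 / (0.0888 mi²) = 1.501 in.
The 1-inch UH is the DRH scaled by (1 in)/d, so U_p = 11.0 × 1/1.501 = 7.33 cfs.

U_p ≈ 7.33 cfs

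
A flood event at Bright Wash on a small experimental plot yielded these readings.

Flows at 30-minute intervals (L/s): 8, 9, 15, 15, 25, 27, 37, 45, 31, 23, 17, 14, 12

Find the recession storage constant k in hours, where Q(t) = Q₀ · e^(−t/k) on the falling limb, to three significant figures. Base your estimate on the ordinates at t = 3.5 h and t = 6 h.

k ≈ 1.89 h

On the falling limb, Q drops from 45 to 12 L/s between t = 3.5 h and t = 6 h (Δt = 2.5 h).
k = −Δt / ln(Q₂/Q₁) = −2.5 / ln(12/45) = 1.89 h.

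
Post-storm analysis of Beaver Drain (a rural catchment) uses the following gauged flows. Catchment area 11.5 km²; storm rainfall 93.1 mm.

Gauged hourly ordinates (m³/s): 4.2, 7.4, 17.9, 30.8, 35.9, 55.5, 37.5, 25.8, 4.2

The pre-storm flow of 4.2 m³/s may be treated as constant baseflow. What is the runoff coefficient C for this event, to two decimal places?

C ≈ 0.61

ΣQ_DR = 181.4 m³/s; V = ΣQ_DR·Δt = 6.530 × 10^5 m³.
Runoff depth d = V / A = 56.79 mm.
C = d / P = 56.79 / 93.1 = 0.61.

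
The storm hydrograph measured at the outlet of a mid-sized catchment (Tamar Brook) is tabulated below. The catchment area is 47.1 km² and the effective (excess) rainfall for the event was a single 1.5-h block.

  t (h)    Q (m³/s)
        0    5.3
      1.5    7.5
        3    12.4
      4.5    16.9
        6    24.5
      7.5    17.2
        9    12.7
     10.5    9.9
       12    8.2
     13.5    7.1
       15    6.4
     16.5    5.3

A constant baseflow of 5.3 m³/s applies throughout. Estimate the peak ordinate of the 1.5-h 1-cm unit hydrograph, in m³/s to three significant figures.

Direct runoff: 0.0, 2.2, 7.1, 11.6, 19.2, 11.9, 7.4, 4.6, 2.9, 1.8, 1.1, 0.0 m³/s; ΣQ_DR = 69.80 m³/s, peak = 19.2 m³/s.
Runoff depth d = ΣQ_DR·Δt / A = 69.80 × 5400 / (47.1 km²) = 8.003 mm.
The 1-cm UH is the DRH scaled by (10 mm)/d, so U_p = 19.2 × 10/8.003 = 24.0 m³/s.

U_p ≈ 24.0 m³/s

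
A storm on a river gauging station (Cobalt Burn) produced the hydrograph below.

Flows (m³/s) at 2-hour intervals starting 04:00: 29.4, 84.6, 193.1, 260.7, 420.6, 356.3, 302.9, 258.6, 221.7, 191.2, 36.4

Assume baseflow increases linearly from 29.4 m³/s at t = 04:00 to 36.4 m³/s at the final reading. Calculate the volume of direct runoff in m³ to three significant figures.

Direct-runoff ordinates (Q − Q_b): 0.00, 54.50, 162.30, 229.20, 388.40, 323.40, 269.30, 224.30, 186.70, 155.50, 0.00 m³/s.
ΣQ_DR = 1994 m³/s.
With Δt = 2 h = 7200 s, V = ΣQ_DR · Δt = 1994 × 7200 = 1.44 × 10^7 m³.

V ≈ 1.44 × 10^7 m³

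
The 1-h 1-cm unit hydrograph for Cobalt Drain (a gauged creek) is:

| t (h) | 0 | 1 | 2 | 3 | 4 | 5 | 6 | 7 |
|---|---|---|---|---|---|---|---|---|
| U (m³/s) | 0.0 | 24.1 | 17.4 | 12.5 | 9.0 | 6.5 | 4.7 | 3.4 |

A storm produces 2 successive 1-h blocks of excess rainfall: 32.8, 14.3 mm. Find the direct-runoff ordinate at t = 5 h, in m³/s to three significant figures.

Q ≈ 34.2 m³/s

By discrete convolution, Q_j = Σ (P_i / 10 mm) · U_{j−i}.
At t = 5 h (j=5): Q = (32.8/10)·6.5 + (14.3/10)·9.0 = 34.2 m³/s.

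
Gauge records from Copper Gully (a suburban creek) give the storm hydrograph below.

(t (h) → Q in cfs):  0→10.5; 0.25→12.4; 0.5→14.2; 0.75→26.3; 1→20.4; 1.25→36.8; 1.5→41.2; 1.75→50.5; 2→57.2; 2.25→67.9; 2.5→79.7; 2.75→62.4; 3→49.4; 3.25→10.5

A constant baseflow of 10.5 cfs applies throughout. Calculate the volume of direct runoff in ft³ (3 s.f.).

V ≈ 3.53 × 10^5 ft³

Direct-runoff ordinates (Q − Q_b): 0.0, 1.9, 3.7, 15.8, 9.9, 26.3, 30.7, 40.0, 46.7, 57.4, 69.2, 51.9, 38.9, 0.0 cfs.
ΣQ_DR = 392.4 cfs.
With Δt = 0.25 h = 900 s, V = ΣQ_DR · Δt = 392.4 × 900 = 3.53 × 10^5 ft³.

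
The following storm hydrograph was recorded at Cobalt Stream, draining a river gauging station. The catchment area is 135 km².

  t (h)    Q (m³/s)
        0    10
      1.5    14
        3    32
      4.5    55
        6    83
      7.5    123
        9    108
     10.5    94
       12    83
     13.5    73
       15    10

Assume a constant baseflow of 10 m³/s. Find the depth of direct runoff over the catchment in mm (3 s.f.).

Direct runoff: 0.0, 4.0, 22.0, 45.0, 73.0, 113.0, 98.0, 84.0, 73.0, 63.0, 0.0 m³/s; ΣQ_DR = 575.0 m³/s.
V = ΣQ_DR · Δt = 575.0 × 5400 s = 3.105 × 10^6 m³.
Over A = 135 km², depth = V / A = 23.0 mm.

d ≈ 23.0 mm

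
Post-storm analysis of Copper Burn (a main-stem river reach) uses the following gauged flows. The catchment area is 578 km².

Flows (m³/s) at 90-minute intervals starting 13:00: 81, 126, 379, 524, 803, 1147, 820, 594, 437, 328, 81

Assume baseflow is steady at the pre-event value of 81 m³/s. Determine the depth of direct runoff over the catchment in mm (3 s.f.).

d ≈ 41.4 mm

Direct runoff: 0.0, 45.0, 298.0, 443.0, 722.0, 1066.0, 739.0, 513.0, 356.0, 247.0, 0.0 m³/s; ΣQ_DR = 4429 m³/s.
V = ΣQ_DR · Δt = 4429 × 5400 s = 2.392 × 10^7 m³.
Over A = 578 km², depth = V / A = 41.4 mm.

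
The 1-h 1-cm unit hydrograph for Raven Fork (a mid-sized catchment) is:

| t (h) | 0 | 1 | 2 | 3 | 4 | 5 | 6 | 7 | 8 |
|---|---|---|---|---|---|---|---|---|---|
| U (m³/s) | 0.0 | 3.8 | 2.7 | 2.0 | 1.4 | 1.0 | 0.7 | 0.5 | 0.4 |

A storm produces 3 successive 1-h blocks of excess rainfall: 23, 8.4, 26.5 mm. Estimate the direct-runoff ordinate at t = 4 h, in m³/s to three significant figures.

By discrete convolution, Q_j = Σ (P_i / 10 mm) · U_{j−i}.
At t = 4 h (j=4): Q = (23/10)·1.4 + (8.4/10)·2.0 + (26.5/10)·2.7 = 12.1 m³/s.

Q ≈ 12.1 m³/s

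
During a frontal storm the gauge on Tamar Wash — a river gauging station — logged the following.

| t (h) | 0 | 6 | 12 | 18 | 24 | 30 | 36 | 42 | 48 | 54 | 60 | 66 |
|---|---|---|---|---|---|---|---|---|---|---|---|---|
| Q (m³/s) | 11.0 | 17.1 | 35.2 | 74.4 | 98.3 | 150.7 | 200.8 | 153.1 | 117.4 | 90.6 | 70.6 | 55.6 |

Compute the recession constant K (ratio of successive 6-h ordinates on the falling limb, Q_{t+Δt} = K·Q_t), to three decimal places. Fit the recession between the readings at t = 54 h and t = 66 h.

K ≈ 0.783

Using the recession-limb readings at t = 54 h and t = 66 h: Q falls from 90.6 to 55.6 m³/s over 2 intervals.
K = (Q₂/Q₁)^(1/2) = (55.6/90.6)^(1/2) = 0.783.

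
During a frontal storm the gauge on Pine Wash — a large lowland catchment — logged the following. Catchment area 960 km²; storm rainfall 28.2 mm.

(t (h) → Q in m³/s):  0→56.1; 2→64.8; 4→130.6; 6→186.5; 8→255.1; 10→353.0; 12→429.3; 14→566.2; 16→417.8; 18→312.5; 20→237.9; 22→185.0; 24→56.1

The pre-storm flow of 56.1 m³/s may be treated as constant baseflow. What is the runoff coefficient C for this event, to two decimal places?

ΣQ_DR = 2522 m³/s; V = ΣQ_DR·Δt = 1.816 × 10^7 m³.
Runoff depth d = V / A = 18.91 mm.
C = d / P = 18.91 / 28.2 = 0.67.

C ≈ 0.67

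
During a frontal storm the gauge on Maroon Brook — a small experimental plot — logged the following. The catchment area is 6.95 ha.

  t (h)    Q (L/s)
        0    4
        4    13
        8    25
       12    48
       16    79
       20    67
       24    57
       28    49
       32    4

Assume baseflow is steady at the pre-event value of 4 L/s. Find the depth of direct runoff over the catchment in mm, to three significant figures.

Direct runoff: 0.0, 9.0, 21.0, 44.0, 75.0, 63.0, 53.0, 45.0, 0.0 L/s; ΣQ_DR = 310.0 L/s.
V = ΣQ_DR · Δt = 310.0 × 14400 s = 4.464 × 10^6 L.
Over A = 6.95 ha, depth = V / A = 64.2 mm.

d ≈ 64.2 mm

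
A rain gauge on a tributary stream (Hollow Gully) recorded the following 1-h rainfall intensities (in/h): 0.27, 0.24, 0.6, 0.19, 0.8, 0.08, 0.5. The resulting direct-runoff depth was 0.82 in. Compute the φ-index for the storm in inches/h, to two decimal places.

φ ≈ 0.36 in/h

Only the 3 blocks with intensity above φ contribute runoff: 0.6, 0.8, 0.5 in/h.
Σ(I−φ)·Δt = d  ⇒  (0.6+0.8+0.5 − 3φ)·1 = 0.82
φ = (1.900 − 0.82/1) / 3 = 0.36 in/h.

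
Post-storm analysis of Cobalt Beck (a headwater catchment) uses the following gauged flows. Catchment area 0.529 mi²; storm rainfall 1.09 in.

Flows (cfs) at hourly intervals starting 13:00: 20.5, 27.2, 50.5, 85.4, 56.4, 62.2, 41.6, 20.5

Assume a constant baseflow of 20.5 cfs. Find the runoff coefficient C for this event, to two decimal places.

ΣQ_DR = 200.3 cfs; V = ΣQ_DR·Δt = 7.211 × 10^5 ft³.
Runoff depth d = V / A = 0.5867 in.
C = d / P = 0.5867 / 1.09 = 0.54.

C ≈ 0.54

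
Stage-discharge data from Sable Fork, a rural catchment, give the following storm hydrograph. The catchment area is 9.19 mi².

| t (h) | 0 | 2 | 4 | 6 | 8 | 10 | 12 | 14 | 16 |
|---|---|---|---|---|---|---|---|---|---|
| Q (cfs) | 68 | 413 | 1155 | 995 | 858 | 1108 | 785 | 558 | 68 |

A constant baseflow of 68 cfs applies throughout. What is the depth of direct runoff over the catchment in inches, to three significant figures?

Direct runoff: 0.0, 345.0, 1087.0, 927.0, 790.0, 1040.0, 717.0, 490.0, 0.0 cfs; ΣQ_DR = 5396 cfs.
V = ΣQ_DR · Δt = 5396 × 7200 s = 3.885 × 10^7 ft³.
Over A = 9.19 mi², depth = V / A = 1.82 in.

d ≈ 1.82 in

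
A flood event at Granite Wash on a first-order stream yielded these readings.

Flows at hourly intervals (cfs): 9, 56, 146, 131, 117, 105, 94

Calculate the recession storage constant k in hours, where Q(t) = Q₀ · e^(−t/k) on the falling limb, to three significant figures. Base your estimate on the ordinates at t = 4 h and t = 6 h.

On the falling limb, Q drops from 117 to 94 cfs between t = 4 h and t = 6 h (Δt = 2 h).
k = −Δt / ln(Q₂/Q₁) = −2 / ln(94/117) = 9.14 h.

k ≈ 9.14 h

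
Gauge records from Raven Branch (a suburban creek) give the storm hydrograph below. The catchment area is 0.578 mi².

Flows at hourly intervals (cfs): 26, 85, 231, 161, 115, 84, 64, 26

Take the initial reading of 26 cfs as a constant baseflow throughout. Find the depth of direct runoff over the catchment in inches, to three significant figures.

Direct runoff: 0.0, 59.0, 205.0, 135.0, 89.0, 58.0, 38.0, 0.0 cfs; ΣQ_DR = 584.0 cfs.
V = ΣQ_DR · Δt = 584.0 × 3600 s = 2.102 × 10^6 ft³.
Over A = 0.578 mi², depth = V / A = 1.57 in.

d ≈ 1.57 in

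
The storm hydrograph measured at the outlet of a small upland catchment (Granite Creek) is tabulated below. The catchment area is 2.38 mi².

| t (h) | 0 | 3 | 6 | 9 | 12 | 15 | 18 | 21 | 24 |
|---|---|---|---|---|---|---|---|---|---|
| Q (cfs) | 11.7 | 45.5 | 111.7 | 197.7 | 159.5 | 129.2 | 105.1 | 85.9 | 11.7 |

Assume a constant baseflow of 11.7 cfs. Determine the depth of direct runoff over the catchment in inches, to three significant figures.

d ≈ 1.47 in

Direct runoff: 0.0, 33.8, 100.0, 186.0, 147.8, 117.5, 93.4, 74.2, 0.0 cfs; ΣQ_DR = 752.7 cfs.
V = ΣQ_DR · Δt = 752.7 × 10800 s = 8.129 × 10^6 ft³.
Over A = 2.38 mi², depth = V / A = 1.47 in.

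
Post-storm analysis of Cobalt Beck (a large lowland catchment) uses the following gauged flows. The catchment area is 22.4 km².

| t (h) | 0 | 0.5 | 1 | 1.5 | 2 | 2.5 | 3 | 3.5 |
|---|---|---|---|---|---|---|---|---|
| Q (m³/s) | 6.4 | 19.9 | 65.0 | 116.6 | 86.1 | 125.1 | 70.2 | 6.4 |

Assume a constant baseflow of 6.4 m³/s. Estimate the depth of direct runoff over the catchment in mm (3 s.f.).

d ≈ 35.7 mm

Direct runoff: 0.0, 13.5, 58.6, 110.2, 79.7, 118.7, 63.8, 0.0 m³/s; ΣQ_DR = 444.5 m³/s.
V = ΣQ_DR · Δt = 444.5 × 1800 s = 8.001 × 10^5 m³.
Over A = 22.4 km², depth = V / A = 35.7 mm.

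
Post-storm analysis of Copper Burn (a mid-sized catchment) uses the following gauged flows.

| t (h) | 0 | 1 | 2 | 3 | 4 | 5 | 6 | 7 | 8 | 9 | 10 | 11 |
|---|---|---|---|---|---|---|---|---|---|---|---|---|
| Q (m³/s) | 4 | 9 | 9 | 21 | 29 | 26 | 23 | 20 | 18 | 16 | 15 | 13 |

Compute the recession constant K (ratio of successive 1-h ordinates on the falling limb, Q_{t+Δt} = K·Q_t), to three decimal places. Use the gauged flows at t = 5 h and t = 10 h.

K ≈ 0.896

Using the recession-limb readings at t = 5 h and t = 10 h: Q falls from 26 to 15 m³/s over 5 intervals.
K = (Q₂/Q₁)^(1/5) = (15/26)^(1/5) = 0.896.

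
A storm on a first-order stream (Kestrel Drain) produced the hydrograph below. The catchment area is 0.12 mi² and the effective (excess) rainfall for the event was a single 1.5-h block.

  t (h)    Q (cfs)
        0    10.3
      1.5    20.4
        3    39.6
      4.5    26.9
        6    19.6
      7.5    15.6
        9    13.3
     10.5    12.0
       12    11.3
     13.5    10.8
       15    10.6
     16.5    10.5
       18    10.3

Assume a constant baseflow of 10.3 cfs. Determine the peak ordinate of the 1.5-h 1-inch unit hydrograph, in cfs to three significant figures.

Direct runoff: 0.0, 10.1, 29.3, 16.6, 9.3, 5.3, 3.0, 1.7, 1.0, 0.5, 0.3, 0.2, 0.0 cfs; ΣQ_DR = 77.30 cfs, peak = 29.3 cfs.
Runoff depth d = ΣQ_DR·Δt / A = 77.30 × 5400 / (0.12 mi²) = 1.497 in.
The 1-inch UH is the DRH scaled by (1 in)/d, so U_p = 29.3 × 1/1.497 = 19.6 cfs.

U_p ≈ 19.6 cfs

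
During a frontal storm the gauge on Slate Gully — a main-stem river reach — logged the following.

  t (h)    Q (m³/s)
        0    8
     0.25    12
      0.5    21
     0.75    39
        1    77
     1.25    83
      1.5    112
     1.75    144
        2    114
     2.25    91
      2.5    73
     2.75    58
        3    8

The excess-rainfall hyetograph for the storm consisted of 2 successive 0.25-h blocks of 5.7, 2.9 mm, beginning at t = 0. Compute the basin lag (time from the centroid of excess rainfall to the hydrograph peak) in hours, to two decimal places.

Centroid of excess rainfall: t_c = Σ P_i·t̄_i / ΣP_i = 0.2093 h (block centres at 0.125, 0.375 h).
Hydrograph peak occurs at t = 1.75 h, so basin lag t_L = 1.75 − 0.2093 = 1.54 h.

t_L ≈ 1.54 h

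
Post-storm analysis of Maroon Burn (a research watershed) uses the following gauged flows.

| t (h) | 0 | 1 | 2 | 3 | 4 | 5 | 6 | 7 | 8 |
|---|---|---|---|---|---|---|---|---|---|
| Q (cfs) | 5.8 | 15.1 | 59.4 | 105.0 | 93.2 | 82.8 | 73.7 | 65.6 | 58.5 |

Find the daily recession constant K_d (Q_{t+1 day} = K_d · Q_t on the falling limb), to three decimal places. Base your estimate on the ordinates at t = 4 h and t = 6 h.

Between t = 4 h and t = 6 h the flow falls from 93.2 to 73.7 cfs over 2×1 h = 2 h.
Per-interval ratio K = (73.7/93.2)^(1/2) = 0.8893; K_d = K^(24/1) = 0.060.

K_d ≈ 0.060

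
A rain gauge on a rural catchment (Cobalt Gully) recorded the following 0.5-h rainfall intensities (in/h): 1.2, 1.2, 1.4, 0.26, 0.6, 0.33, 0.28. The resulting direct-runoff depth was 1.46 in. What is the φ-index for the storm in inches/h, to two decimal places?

Only the 4 blocks with intensity above φ contribute runoff: 1.2, 1.2, 1.4, 0.6 in/h.
Σ(I−φ)·Δt = d  ⇒  (1.2+1.2+1.4+0.6 − 4φ)·0.5 = 1.46
φ = (4.400 − 1.46/0.5) / 4 = 0.37 in/h.

φ ≈ 0.37 in/h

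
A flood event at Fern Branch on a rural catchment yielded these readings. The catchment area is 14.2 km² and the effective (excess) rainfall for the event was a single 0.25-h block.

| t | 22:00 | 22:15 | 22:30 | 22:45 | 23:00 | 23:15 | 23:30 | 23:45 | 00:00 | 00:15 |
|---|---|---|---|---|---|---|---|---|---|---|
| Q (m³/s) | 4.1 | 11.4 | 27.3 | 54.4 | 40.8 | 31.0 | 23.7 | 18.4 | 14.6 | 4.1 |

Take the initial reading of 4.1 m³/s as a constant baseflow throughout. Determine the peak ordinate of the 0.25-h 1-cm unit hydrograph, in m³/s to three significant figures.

U_p ≈ 42.0 m³/s

Direct runoff: 0.0, 7.3, 23.2, 50.3, 36.7, 26.9, 19.6, 14.3, 10.5, 0.0 m³/s; ΣQ_DR = 188.8 m³/s, peak = 50.3 m³/s.
Runoff depth d = ΣQ_DR·Δt / A = 188.8 × 900 / (14.2 km²) = 11.97 mm.
The 1-cm UH is the DRH scaled by (10 mm)/d, so U_p = 50.3 × 10/11.97 = 42.0 m³/s.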